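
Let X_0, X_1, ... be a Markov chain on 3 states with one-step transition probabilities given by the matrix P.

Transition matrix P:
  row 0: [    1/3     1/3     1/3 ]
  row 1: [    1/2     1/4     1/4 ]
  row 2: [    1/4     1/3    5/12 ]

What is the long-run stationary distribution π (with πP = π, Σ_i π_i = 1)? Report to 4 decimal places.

Balance equations π_j = Σ_i π_i·P[i][j]:
  π_0 = 1/3·π_0 + 1/2·π_1 + 1/4·π_2
  π_1 = 1/3·π_0 + 1/4·π_1 + 1/3·π_2
  normalize: π_0 + π_1 + π_2 = 1
Solving the linear system gives exactly π = [51/143, 4/13, 48/143].

π = [0.3566, 0.3077, 0.3357]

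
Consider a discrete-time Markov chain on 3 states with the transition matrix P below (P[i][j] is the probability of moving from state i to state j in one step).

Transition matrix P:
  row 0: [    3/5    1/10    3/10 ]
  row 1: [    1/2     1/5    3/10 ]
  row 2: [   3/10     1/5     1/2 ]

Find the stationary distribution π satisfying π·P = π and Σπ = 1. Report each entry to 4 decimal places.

Balance equations π_j = Σ_i π_i·P[i][j]:
  π_0 = 3/5·π_0 + 1/2·π_1 + 3/10·π_2
  π_1 = 1/10·π_0 + 1/5·π_1 + 1/5·π_2
  normalize: π_0 + π_1 + π_2 = 1
Solving the linear system gives exactly π = [17/36, 11/72, 3/8].

π = [0.4722, 0.1528, 0.3750]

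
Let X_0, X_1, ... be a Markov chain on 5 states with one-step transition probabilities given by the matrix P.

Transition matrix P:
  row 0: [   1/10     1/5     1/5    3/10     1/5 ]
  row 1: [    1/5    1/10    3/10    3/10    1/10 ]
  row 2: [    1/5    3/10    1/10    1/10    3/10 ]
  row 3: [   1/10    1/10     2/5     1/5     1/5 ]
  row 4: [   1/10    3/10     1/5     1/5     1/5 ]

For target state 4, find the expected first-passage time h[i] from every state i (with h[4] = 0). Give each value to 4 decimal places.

h = [4.8608, 5.2677, 4.4754, 4.7537, 0.0000]

First-step conditioning: h[4] = 0; for i ≠ 4, h[i] = 1 + Σ_k P[i][k]·h[k].
  h[0] = 1 + 1/10·h[0] + 1/5·h[1] + 1/5·h[2] + 3/10·h[3]
  h[1] = 1 + 1/5·h[0] + 1/10·h[1] + 3/10·h[2] + 3/10·h[3]
  h[2] = 1 + 1/5·h[0] + 3/10·h[1] + 1/10·h[2] + 1/10·h[3]
  h[3] = 1 + 1/10·h[0] + 1/10·h[1] + 2/5·h[2] + 1/5·h[3]
Solving the 4×4 linear system over states ≠ 4 gives exactly h = [2270/467, 2460/467, 2090/467, 2220/467, 0] (h[4] = 0 is the target).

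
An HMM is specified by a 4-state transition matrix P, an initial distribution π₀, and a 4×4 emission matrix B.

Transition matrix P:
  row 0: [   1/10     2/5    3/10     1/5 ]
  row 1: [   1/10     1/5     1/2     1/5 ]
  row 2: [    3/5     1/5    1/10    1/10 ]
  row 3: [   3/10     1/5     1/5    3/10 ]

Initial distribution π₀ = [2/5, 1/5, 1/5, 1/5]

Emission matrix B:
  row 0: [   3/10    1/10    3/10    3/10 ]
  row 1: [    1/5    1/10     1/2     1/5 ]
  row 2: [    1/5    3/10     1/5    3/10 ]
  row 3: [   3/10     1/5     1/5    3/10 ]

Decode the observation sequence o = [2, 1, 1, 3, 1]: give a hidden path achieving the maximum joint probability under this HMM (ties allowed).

path = [0, 1, 2, 0, 2]

t=0: δ = [1.200e-01, 1.000e-01, 4.000e-02, 4.000e-02]  (obs o_0=2)
t=1: δ = [2.400e-03, 4.800e-03, 1.500e-02, 4.800e-03]  ψ = [2, 0, 1, 0]  (obs o_1=1)
t=2: δ = [9.000e-04, 3.000e-04, 7.200e-04, 3.000e-04]  ψ = [2, 2, 1, 2]  (obs o_2=1)
t=3: δ = [1.296e-04, 7.200e-05, 8.100e-05, 5.400e-05]  ψ = [2, 0, 0, 0]  (obs o_3=3)
t=4: δ = [4.860e-06, 5.184e-06, 1.166e-05, 5.184e-06]  ψ = [2, 0, 0, 0]  (obs o_4=1)
backtrack: best end state = 2; path = [0, 1, 2, 0, 2]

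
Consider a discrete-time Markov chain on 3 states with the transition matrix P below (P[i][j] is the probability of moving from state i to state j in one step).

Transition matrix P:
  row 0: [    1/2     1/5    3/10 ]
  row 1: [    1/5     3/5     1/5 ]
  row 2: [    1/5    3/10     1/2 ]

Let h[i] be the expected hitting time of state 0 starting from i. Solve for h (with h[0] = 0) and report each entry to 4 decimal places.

First-step conditioning: h[0] = 0; for i ≠ 0, h[i] = 1 + Σ_k P[i][k]·h[k].
  h[1] = 1 + 3/5·h[1] + 1/5·h[2]
  h[2] = 1 + 3/10·h[1] + 1/2·h[2]
Solving the 2×2 linear system over states ≠ 0 gives exactly h = [0, 5, 5] (h[0] = 0 is the target).

h = [0.0000, 5.0000, 5.0000]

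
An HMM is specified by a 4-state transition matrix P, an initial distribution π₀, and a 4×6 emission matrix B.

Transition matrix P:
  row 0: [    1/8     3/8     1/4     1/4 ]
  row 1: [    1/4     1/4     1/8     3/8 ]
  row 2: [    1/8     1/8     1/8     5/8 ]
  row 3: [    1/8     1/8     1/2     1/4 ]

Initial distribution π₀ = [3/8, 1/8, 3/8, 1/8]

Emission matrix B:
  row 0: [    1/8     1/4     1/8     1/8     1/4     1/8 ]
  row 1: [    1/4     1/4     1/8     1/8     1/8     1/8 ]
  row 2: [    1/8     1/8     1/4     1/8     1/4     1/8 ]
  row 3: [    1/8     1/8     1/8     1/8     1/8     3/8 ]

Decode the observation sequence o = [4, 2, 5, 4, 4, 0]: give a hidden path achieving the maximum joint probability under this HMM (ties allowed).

t=0: δ = [9.375e-02, 1.562e-02, 9.375e-02, 1.562e-02]  (obs o_0=4)
t=1: δ = [1.465e-03, 4.395e-03, 5.859e-03, 7.324e-03]  ψ = [0, 0, 0, 2]  (obs o_1=2)
t=2: δ = [1.373e-04, 1.373e-04, 4.578e-04, 1.373e-03]  ψ = [1, 1, 3, 2]  (obs o_2=5)
t=3: δ = [4.292e-05, 2.146e-05, 1.717e-04, 4.292e-05]  ψ = [3, 3, 3, 3]  (obs o_3=4)
t=4: δ = [5.364e-06, 2.682e-06, 5.364e-06, 1.341e-05]  ψ = [2, 2, 2, 2]  (obs o_4=4)
t=5: δ = [2.095e-07, 5.029e-07, 8.382e-07, 4.191e-07]  ψ = [3, 0, 3, 2]  (obs o_5=0)
backtrack: best end state = 2; path = [0, 2, 3, 2, 3, 2]

path = [0, 2, 3, 2, 3, 2]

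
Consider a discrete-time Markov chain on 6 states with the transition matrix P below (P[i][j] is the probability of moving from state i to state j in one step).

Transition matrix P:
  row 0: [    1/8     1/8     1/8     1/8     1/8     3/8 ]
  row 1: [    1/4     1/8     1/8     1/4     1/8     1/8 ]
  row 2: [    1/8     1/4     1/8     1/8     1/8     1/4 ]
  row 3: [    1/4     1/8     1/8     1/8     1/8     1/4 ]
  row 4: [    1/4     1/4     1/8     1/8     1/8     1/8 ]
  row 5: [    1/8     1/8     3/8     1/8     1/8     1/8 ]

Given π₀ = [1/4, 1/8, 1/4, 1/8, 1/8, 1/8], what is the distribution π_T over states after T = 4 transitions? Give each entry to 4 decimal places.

π = [0.1792, 0.1627, 0.1778, 0.1454, 0.1250, 0.2099]

t=0: π = [0.2500, 0.1250, 0.2500, 0.1250, 0.1250, 0.1250]
t=1: π = [0.1719, 0.1719, 0.1563, 0.1406, 0.1250, 0.2344]
t=2: π = [0.1797, 0.1602, 0.1836, 0.1465, 0.1250, 0.2051]
t=3: π = [0.1790, 0.1636, 0.1763, 0.1450, 0.1250, 0.2112]
t=4: π = [0.1792, 0.1627, 0.1778, 0.1454, 0.1250, 0.2099]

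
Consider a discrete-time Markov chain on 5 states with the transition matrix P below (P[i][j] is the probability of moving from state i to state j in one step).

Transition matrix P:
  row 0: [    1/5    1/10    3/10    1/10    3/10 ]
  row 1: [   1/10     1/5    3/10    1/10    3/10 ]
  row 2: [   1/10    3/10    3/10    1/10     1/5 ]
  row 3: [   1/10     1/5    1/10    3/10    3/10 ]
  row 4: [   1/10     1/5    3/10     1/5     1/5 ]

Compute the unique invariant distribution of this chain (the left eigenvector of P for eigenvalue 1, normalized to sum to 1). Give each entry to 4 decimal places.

π = [0.1111, 0.2158, 0.2688, 0.1560, 0.2483]

Balance equations π_j = Σ_i π_i·P[i][j]:
  π_0 = 1/5·π_0 + 1/10·π_1 + 1/10·π_2 + 1/10·π_3 + 1/10·π_4
  π_1 = 1/10·π_0 + 1/5·π_1 + 3/10·π_2 + 1/5·π_3 + 1/5·π_4
  π_2 = 3/10·π_0 + 3/10·π_1 + 3/10·π_2 + 1/10·π_3 + 3/10·π_4
  π_3 = 1/10·π_0 + 1/10·π_1 + 1/10·π_2 + 3/10·π_3 + 1/5·π_4
  normalize: π_0 + π_1 + π_2 + π_3 + π_4 = 1
Solving the linear system gives exactly π = [1/9, 1705/7902, 118/439, 137/878, 109/439].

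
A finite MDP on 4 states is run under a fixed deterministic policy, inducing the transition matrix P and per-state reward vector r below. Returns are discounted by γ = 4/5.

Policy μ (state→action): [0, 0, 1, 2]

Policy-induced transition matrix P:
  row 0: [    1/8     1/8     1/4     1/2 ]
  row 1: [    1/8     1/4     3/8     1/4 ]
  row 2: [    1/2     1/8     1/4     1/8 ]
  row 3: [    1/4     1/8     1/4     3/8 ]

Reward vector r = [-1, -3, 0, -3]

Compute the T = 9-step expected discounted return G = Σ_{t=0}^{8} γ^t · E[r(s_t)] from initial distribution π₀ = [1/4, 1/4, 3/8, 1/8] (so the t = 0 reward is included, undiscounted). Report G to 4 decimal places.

t=0: π = [0.2500, 0.2500, 0.3750, 0.1250], E[r] = -1.3750, γ^t·E[r] = -1.375000, running G = -1.375000
t=1: π = [0.2813, 0.1563, 0.2813, 0.2813], E[r] = -1.5938, γ^t·E[r] = -1.275000, running G = -2.650000
t=2: π = [0.2656, 0.1445, 0.2695, 0.3203], E[r] = -1.6602, γ^t·E[r] = -1.062500, running G = -3.712500
t=3: π = [0.2661, 0.1431, 0.2681, 0.3228], E[r] = -1.6636, γ^t·E[r] = -0.851750, running G = -4.564250
t=4: π = [0.2659, 0.1429, 0.2679, 0.3234], E[r] = -1.6646, γ^t·E[r] = -0.681825, running G = -5.246075
t=5: π = [0.2659, 0.1429, 0.2679, 0.3234], E[r] = -1.6647, γ^t·E[r] = -0.545478, running G = -5.791553
t=6: π = [0.2659, 0.1429, 0.2679, 0.3234], E[r] = -1.6647, γ^t·E[r] = -0.436386, running G = -6.227939
t=7: π = [0.2659, 0.1429, 0.2679, 0.3234], E[r] = -1.6647, γ^t·E[r] = -0.349109, running G = -6.577048
t=8: π = [0.2659, 0.1429, 0.2679, 0.3234], E[r] = -1.6647, γ^t·E[r] = -0.279287, running G = -6.856335

G = -6.8563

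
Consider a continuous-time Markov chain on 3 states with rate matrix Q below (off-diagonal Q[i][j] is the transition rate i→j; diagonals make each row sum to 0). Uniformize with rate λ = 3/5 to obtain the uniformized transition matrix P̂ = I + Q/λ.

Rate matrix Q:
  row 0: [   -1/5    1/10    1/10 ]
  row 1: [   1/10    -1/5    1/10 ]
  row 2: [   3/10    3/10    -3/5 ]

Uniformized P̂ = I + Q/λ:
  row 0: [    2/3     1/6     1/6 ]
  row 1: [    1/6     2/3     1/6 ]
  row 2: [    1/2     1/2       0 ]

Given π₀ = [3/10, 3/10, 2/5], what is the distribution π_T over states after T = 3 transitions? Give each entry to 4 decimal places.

t=0: π = [0.3000, 0.3000, 0.4000]
t=1: π = [0.4500, 0.4500, 0.1000]
t=2: π = [0.4250, 0.4250, 0.1500]
t=3: π = [0.4292, 0.4292, 0.1417]

π = [0.4292, 0.4292, 0.1417]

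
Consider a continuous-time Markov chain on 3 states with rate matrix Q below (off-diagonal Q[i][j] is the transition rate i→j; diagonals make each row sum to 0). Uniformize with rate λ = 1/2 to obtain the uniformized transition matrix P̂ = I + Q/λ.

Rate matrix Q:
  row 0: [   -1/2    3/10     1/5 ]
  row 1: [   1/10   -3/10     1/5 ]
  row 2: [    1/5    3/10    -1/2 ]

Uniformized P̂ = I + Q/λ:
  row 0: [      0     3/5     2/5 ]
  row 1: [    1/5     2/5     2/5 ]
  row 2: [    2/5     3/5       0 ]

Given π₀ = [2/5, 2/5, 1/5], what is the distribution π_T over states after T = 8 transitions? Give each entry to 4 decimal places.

π = [0.2143, 0.5000, 0.2857]

t=0: π = [0.4000, 0.4000, 0.2000]
t=1: π = [0.1600, 0.5200, 0.3200]
t=2: π = [0.2320, 0.4960, 0.2720]
t=3: π = [0.2080, 0.5008, 0.2912]
t=4: π = [0.2166, 0.4998, 0.2835]
t=5: π = [0.2134, 0.5000, 0.2866]
t=6: π = [0.2146, 0.5000, 0.2854]
t=7: π = [0.2141, 0.5000, 0.2859]
t=8: π = [0.2143, 0.5000, 0.2857]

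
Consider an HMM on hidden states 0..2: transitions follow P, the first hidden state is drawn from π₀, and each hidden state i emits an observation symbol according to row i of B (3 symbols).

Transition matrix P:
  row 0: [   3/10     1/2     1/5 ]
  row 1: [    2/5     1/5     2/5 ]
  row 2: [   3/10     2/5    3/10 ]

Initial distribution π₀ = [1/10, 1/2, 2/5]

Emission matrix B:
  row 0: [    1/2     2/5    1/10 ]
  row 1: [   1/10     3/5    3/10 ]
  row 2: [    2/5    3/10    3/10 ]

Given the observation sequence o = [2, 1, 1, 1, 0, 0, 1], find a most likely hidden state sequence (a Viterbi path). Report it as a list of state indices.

t=0: δ = [1.000e-02, 1.500e-01, 1.200e-01]  (obs o_0=2)
t=1: δ = [2.400e-02, 2.880e-02, 1.800e-02]  ψ = [1, 2, 1]  (obs o_1=1)
t=2: δ = [4.608e-03, 7.200e-03, 3.456e-03]  ψ = [1, 0, 1]  (obs o_2=1)
t=3: δ = [1.152e-03, 1.382e-03, 8.640e-04]  ψ = [1, 0, 1]  (obs o_3=1)
t=4: δ = [2.765e-04, 5.760e-05, 2.212e-04]  ψ = [1, 0, 1]  (obs o_4=0)
t=5: δ = [4.147e-05, 1.382e-05, 2.654e-05]  ψ = [0, 0, 2]  (obs o_5=0)
t=6: δ = [4.977e-06, 1.244e-05, 2.488e-06]  ψ = [0, 0, 0]  (obs o_6=1)
backtrack: best end state = 1; path = [2, 1, 0, 1, 0, 0, 1]

path = [2, 1, 0, 1, 0, 0, 1]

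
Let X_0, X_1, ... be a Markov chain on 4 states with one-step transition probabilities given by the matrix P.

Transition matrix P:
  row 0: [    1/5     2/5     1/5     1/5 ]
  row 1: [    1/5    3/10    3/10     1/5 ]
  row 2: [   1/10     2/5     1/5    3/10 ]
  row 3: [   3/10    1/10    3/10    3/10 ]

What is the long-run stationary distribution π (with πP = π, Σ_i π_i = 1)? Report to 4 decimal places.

π = [0.1996, 0.2953, 0.2546, 0.2505]

Balance equations π_j = Σ_i π_i·P[i][j]:
  π_0 = 1/5·π_0 + 1/5·π_1 + 1/10·π_2 + 3/10·π_3
  π_1 = 2/5·π_0 + 3/10·π_1 + 2/5·π_2 + 1/10·π_3
  π_2 = 1/5·π_0 + 3/10·π_1 + 1/5·π_2 + 3/10·π_3
  normalize: π_0 + π_1 + π_2 + π_3 = 1
Solving the linear system gives exactly π = [98/491, 145/491, 125/491, 123/491].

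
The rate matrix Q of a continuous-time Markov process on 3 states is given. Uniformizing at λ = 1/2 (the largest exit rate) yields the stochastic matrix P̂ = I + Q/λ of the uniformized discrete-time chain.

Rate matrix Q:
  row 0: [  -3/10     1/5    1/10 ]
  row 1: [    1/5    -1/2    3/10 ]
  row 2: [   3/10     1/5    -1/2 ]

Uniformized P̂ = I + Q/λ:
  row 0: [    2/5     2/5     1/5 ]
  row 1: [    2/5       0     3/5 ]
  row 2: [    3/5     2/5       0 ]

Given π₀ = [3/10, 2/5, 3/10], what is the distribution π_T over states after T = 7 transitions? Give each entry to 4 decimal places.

t=0: π = [0.3000, 0.4000, 0.3000]
t=1: π = [0.4600, 0.2400, 0.3000]
t=2: π = [0.4600, 0.3040, 0.2360]
t=3: π = [0.4472, 0.2784, 0.2744]
t=4: π = [0.4549, 0.2886, 0.2565]
t=5: π = [0.4513, 0.2845, 0.2642]
t=6: π = [0.4528, 0.2862, 0.2610]
t=7: π = [0.4522, 0.2855, 0.2623]

π = [0.4522, 0.2855, 0.2623]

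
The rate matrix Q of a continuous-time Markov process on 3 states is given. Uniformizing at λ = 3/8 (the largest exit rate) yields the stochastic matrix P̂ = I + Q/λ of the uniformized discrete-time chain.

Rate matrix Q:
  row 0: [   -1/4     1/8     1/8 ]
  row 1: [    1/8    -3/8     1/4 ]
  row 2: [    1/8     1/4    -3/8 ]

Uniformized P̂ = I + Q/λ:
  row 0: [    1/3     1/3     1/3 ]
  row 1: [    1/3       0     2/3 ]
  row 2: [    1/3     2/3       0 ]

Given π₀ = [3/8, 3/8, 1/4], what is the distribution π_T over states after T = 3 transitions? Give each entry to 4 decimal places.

π = [0.3333, 0.3148, 0.3519]

t=0: π = [0.3750, 0.3750, 0.2500]
t=1: π = [0.3333, 0.2917, 0.3750]
t=2: π = [0.3333, 0.3611, 0.3056]
t=3: π = [0.3333, 0.3148, 0.3519]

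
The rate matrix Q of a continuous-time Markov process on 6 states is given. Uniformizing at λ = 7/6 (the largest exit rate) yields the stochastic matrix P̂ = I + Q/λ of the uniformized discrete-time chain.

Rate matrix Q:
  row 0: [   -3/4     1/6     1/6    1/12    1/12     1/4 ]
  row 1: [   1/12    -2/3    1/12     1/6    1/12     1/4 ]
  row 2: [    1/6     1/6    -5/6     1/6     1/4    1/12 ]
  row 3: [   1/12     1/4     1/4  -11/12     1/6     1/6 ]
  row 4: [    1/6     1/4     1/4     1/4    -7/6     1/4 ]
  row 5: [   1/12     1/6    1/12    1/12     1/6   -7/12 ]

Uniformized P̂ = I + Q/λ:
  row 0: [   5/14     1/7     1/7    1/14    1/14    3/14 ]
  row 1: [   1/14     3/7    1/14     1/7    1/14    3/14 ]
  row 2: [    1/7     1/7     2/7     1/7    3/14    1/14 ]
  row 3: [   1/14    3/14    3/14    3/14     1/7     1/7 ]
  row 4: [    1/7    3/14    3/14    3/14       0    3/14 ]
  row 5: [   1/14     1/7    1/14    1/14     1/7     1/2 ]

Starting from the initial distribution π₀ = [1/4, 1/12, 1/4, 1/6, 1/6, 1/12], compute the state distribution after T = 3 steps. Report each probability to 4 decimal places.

π = [0.1318, 0.2223, 0.1518, 0.1340, 0.1125, 0.2477]

t=0: π = [0.2500, 0.0833, 0.2500, 0.1667, 0.1667, 0.0833]
t=1: π = [0.1726, 0.1905, 0.1905, 0.1429, 0.1131, 0.1905]
t=2: π = [0.1424, 0.2156, 0.1611, 0.1352, 0.1144, 0.2313]
t=3: π = [0.1318, 0.2223, 0.1518, 0.1340, 0.1125, 0.2477]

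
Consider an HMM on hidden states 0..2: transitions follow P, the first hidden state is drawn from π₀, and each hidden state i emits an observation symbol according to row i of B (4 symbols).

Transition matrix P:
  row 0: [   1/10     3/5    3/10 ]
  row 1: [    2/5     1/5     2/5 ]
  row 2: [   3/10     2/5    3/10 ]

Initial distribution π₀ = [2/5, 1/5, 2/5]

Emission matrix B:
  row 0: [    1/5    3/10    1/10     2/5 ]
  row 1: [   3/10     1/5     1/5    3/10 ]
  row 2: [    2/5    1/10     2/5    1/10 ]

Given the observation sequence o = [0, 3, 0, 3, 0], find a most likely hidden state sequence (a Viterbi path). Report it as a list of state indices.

path = [2, 0, 1, 0, 1]

t=0: δ = [8.000e-02, 6.000e-02, 1.600e-01]  (obs o_0=0)
t=1: δ = [1.920e-02, 1.920e-02, 4.800e-03]  ψ = [2, 2, 2]  (obs o_1=3)
t=2: δ = [1.536e-03, 3.456e-03, 3.072e-03]  ψ = [1, 0, 1]  (obs o_2=0)
t=3: δ = [5.530e-04, 3.686e-04, 1.382e-04]  ψ = [1, 2, 1]  (obs o_3=3)
t=4: δ = [2.949e-05, 9.953e-05, 6.636e-05]  ψ = [1, 0, 0]  (obs o_4=0)
backtrack: best end state = 1; path = [2, 0, 1, 0, 1]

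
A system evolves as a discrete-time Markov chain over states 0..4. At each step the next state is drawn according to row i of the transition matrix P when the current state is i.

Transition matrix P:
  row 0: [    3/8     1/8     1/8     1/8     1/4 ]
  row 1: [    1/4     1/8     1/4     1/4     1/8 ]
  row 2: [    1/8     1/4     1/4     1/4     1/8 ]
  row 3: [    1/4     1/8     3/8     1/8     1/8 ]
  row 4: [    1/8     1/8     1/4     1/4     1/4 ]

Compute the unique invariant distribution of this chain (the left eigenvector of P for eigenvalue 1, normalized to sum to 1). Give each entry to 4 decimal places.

π = [0.2255, 0.1558, 0.2465, 0.1972, 0.1751]

Balance equations π_j = Σ_i π_i·P[i][j]:
  π_0 = 3/8·π_0 + 1/4·π_1 + 1/8·π_2 + 1/4·π_3 + 1/8·π_4
  π_1 = 1/8·π_0 + 1/8·π_1 + 1/4·π_2 + 1/8·π_3 + 1/8·π_4
  π_2 = 1/8·π_0 + 1/4·π_1 + 1/4·π_2 + 3/8·π_3 + 1/4·π_4
  π_3 = 1/8·π_0 + 1/4·π_1 + 1/4·π_2 + 1/8·π_3 + 1/4·π_4
  normalize: π_0 + π_1 + π_2 + π_3 + π_4 = 1
Solving the linear system gives exactly π = [398/1765, 55/353, 87/353, 348/1765, 309/1765].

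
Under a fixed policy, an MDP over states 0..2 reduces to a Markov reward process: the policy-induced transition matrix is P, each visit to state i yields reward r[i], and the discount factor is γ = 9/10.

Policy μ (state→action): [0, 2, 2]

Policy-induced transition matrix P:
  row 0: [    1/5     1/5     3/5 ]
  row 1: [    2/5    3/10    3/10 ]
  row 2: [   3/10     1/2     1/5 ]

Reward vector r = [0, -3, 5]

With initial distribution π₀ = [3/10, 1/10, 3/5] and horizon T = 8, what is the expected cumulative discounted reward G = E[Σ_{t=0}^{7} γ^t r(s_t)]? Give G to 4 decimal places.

G = 5.9982

t=0: π = [0.3000, 0.1000, 0.6000], E[r] = 2.7000, γ^t·E[r] = 2.700000, running G = 2.700000
t=1: π = [0.2800, 0.3900, 0.3300], E[r] = 0.4800, γ^t·E[r] = 0.432000, running G = 3.132000
t=2: π = [0.3110, 0.3380, 0.3510], E[r] = 0.7410, γ^t·E[r] = 0.600210, running G = 3.732210
t=3: π = [0.3027, 0.3391, 0.3582], E[r] = 0.7737, γ^t·E[r] = 0.564027, running G = 4.296237
t=4: π = [0.3036, 0.3414, 0.3550], E[r] = 0.7508, γ^t·E[r] = 0.492626, running G = 4.788863
t=5: π = [0.3038, 0.3406, 0.3556], E[r] = 0.7561, γ^t·E[r] = 0.446448, running G = 5.235311
t=6: π = [0.3037, 0.3407, 0.3556], E[r] = 0.7556, γ^t·E[r] = 0.401578, running G = 5.636889
t=7: π = [0.3037, 0.3407, 0.3555], E[r] = 0.7555, γ^t·E[r] = 0.361356, running G = 5.998244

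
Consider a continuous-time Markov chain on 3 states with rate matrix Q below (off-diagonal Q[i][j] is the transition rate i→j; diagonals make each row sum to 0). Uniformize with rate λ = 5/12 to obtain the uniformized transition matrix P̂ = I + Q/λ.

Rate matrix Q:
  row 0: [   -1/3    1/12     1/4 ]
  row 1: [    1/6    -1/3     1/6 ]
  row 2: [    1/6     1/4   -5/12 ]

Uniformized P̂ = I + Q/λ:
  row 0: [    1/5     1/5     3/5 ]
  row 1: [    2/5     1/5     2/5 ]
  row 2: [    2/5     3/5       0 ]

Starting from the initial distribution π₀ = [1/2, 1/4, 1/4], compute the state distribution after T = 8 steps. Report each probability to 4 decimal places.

π = [0.3333, 0.3335, 0.3332]

t=0: π = [0.5000, 0.2500, 0.2500]
t=1: π = [0.3000, 0.3000, 0.4000]
t=2: π = [0.3400, 0.3600, 0.3000]
t=3: π = [0.3320, 0.3200, 0.3480]
t=4: π = [0.3336, 0.3392, 0.3272]
t=5: π = [0.3333, 0.3309, 0.3358]
t=6: π = [0.3333, 0.3343, 0.3323]
t=7: π = [0.3333, 0.3329, 0.3337]
t=8: π = [0.3333, 0.3335, 0.3332]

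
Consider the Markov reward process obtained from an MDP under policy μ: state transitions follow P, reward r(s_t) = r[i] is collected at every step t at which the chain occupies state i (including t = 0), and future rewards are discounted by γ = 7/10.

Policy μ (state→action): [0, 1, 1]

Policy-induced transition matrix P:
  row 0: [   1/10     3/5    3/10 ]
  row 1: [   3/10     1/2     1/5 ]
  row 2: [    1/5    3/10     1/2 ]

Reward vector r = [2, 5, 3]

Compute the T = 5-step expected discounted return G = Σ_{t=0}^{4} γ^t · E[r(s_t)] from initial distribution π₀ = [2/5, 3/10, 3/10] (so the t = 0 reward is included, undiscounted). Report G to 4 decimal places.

G = 9.7953

t=0: π = [0.4000, 0.3000, 0.3000], E[r] = 3.2000, γ^t·E[r] = 3.200000, running G = 3.200000
t=1: π = [0.1900, 0.4800, 0.3300], E[r] = 3.7700, γ^t·E[r] = 2.639000, running G = 5.839000
t=2: π = [0.2290, 0.4530, 0.3180], E[r] = 3.6770, γ^t·E[r] = 1.801730, running G = 7.640730
t=3: π = [0.2224, 0.4593, 0.3183], E[r] = 3.6962, γ^t·E[r] = 1.267797, running G = 8.908527
t=4: π = [0.2237, 0.4586, 0.3177], E[r] = 3.6935, γ^t·E[r] = 0.886802, running G = 9.795329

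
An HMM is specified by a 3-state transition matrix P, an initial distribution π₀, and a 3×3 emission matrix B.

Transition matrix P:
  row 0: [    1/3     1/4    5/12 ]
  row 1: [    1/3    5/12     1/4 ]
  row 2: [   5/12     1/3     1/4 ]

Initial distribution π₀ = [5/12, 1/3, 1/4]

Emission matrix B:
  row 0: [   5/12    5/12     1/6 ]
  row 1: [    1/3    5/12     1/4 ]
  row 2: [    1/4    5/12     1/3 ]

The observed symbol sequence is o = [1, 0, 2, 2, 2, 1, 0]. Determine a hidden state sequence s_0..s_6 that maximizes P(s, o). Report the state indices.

path = [0, 0, 2, 0, 2, 0, 0]

t=0: δ = [1.736e-01, 1.389e-01, 1.042e-01]  (obs o_0=1)
t=1: δ = [2.411e-02, 1.929e-02, 1.808e-02]  ψ = [0, 1, 0]  (obs o_1=0)
t=2: δ = [1.340e-03, 2.009e-03, 3.349e-03]  ψ = [0, 1, 0]  (obs o_2=2)
t=3: δ = [2.326e-04, 2.791e-04, 2.791e-04]  ψ = [2, 2, 2]  (obs o_3=2)
t=4: δ = [1.938e-05, 2.907e-05, 3.230e-05]  ψ = [2, 1, 0]  (obs o_4=2)
t=5: δ = [5.608e-06, 5.047e-06, 3.365e-06]  ψ = [2, 1, 0]  (obs o_5=1)
t=6: δ = [7.789e-07, 7.010e-07, 5.841e-07]  ψ = [0, 1, 0]  (obs o_6=0)
backtrack: best end state = 0; path = [0, 0, 2, 0, 2, 0, 0]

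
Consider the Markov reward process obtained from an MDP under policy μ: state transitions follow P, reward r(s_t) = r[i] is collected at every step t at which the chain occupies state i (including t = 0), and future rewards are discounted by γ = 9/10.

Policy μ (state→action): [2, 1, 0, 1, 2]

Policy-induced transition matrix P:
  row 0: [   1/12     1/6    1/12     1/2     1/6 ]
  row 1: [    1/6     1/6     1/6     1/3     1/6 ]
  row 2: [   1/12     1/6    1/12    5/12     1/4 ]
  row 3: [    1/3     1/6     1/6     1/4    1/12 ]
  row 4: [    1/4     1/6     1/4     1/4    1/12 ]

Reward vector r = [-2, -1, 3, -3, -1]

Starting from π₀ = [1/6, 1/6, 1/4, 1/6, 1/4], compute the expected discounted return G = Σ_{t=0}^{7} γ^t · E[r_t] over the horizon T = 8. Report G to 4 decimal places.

t=0: π = [0.1667, 0.1667, 0.2500, 0.1667, 0.2500], E[r] = -0.5000, γ^t·E[r] = -0.500000, running G = -0.500000
t=1: π = [0.1806, 0.1667, 0.1528, 0.3472, 0.1528], E[r] = -1.2639, γ^t·E[r] = -1.137500, running G = -1.637500
t=2: π = [0.2095, 0.1667, 0.1516, 0.3345, 0.1377], E[r] = -1.2720, γ^t·E[r] = -1.030313, running G = -2.667813
t=3: π = [0.2038, 0.1667, 0.1481, 0.3415, 0.1399], E[r] = -1.2947, γ^t·E[r] = -0.943805, running G = -3.611617
t=4: π = [0.2059, 0.1667, 0.1490, 0.3395, 0.1389], E[r] = -1.2889, γ^t·E[r] = -0.845664, running G = -4.457281
t=5: π = [0.2052, 0.1667, 0.1487, 0.3402, 0.1392], E[r] = -1.2910, γ^t·E[r] = -0.762330, running G = -5.219611
t=6: π = [0.2055, 0.1667, 0.1488, 0.3400, 0.1391], E[r] = -1.2903, γ^t·E[r] = -0.685734, running G = -5.905345
t=7: π = [0.2054, 0.1667, 0.1487, 0.3401, 0.1391], E[r] = -1.2906, γ^t·E[r] = -0.617270, running G = -6.522615

G = -6.5226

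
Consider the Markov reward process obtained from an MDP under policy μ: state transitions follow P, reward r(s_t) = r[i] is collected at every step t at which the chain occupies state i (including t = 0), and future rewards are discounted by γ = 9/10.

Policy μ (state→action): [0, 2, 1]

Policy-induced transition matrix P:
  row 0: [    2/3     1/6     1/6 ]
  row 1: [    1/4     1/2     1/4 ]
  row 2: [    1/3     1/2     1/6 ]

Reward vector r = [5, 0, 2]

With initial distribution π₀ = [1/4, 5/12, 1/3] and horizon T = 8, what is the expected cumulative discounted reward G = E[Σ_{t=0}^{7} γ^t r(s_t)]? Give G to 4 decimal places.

t=0: π = [0.2500, 0.4167, 0.3333], E[r] = 1.9167, γ^t·E[r] = 1.916667, running G = 1.916667
t=1: π = [0.3819, 0.4167, 0.2014], E[r] = 2.3125, γ^t·E[r] = 2.081250, running G = 3.997917
t=2: π = [0.4259, 0.3727, 0.2014], E[r] = 2.5324, γ^t·E[r] = 2.051250, running G = 6.049167
t=3: π = [0.4443, 0.3580, 0.1977], E[r] = 2.6167, γ^t·E[r] = 1.907578, running G = 7.956745
t=4: π = [0.4516, 0.3519, 0.1965], E[r] = 2.6509, γ^t·E[r] = 1.739264, running G = 9.696009
t=5: π = [0.4545, 0.3495, 0.1960], E[r] = 2.6647, γ^t·E[r] = 1.573453, running G = 11.269462
t=6: π = [0.4557, 0.3485, 0.1958], E[r] = 2.6702, γ^t·E[r] = 1.419048, running G = 12.688510
t=7: π = [0.4562, 0.3481, 0.1957], E[r] = 2.6724, γ^t·E[r] = 1.278208, running G = 13.966718

G = 13.9667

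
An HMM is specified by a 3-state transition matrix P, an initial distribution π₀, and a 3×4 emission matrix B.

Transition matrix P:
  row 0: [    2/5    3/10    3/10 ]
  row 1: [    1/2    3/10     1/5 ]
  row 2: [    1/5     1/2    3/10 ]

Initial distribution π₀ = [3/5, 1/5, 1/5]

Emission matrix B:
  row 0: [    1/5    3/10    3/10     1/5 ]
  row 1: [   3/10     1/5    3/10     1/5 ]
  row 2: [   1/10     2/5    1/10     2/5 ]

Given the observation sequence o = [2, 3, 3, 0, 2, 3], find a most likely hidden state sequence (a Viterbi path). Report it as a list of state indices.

t=0: δ = [1.800e-01, 6.000e-02, 2.000e-02]  (obs o_0=2)
t=1: δ = [1.440e-02, 1.080e-02, 2.160e-02]  ψ = [0, 0, 0]  (obs o_1=3)
t=2: δ = [1.152e-03, 2.160e-03, 2.592e-03]  ψ = [0, 2, 2]  (obs o_2=3)
t=3: δ = [2.160e-04, 3.888e-04, 7.776e-05]  ψ = [1, 2, 2]  (obs o_3=0)
t=4: δ = [5.832e-05, 3.499e-05, 7.776e-06]  ψ = [1, 1, 1]  (obs o_4=2)
t=5: δ = [4.666e-06, 3.499e-06, 6.998e-06]  ψ = [0, 0, 0]  (obs o_5=3)
backtrack: best end state = 2; path = [0, 2, 2, 1, 0, 2]

path = [0, 2, 2, 1, 0, 2]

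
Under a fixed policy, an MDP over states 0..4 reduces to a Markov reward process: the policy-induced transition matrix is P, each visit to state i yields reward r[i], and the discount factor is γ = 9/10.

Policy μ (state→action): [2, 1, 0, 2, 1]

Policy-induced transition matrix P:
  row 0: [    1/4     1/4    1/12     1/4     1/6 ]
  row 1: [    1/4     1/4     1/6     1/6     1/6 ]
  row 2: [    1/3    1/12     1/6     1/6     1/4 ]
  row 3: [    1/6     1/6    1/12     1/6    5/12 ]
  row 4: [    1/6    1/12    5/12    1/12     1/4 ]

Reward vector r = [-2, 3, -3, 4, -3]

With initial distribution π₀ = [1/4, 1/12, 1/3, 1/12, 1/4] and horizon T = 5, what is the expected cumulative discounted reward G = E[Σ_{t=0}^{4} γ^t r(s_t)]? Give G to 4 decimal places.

t=0: π = [0.2500, 0.0833, 0.3333, 0.0833, 0.2500], E[r] = -1.6667, γ^t·E[r] = -1.666667, running G = -1.666667
t=1: π = [0.2500, 0.1458, 0.2014, 0.1667, 0.2361], E[r] = -0.7083, γ^t·E[r] = -0.637500, running G = -2.304167
t=2: π = [0.2332, 0.1632, 0.1910, 0.1678, 0.2448], E[r] = -0.6128, γ^t·E[r] = -0.496406, running G = -2.800573
t=3: π = [0.2315, 0.1634, 0.1944, 0.1657, 0.2449], E[r] = -0.6282, γ^t·E[r] = -0.457980, running G = -3.258553
t=4: π = [0.2320, 0.1630, 0.1948, 0.1655, 0.2447], E[r] = -0.6314, γ^t·E[r] = -0.414263, running G = -3.672816

G = -3.6728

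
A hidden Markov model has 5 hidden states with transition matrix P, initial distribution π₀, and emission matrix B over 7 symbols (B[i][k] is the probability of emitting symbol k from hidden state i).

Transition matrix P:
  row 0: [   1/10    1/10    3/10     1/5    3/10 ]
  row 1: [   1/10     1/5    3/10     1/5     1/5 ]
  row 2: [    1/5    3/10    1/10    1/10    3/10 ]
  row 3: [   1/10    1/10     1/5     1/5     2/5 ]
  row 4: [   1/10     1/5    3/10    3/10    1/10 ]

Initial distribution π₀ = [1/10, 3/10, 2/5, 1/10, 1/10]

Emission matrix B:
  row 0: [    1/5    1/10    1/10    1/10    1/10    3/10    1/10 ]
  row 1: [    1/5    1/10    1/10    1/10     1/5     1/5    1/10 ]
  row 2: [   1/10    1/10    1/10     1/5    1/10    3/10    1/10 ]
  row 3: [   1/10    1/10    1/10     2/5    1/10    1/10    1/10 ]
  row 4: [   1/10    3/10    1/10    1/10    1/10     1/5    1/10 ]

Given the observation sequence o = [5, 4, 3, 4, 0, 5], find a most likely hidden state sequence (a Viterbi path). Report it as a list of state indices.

path = [2, 1, 2, 1, 1, 2]

t=0: δ = [3.000e-02, 6.000e-02, 1.200e-01, 1.000e-02, 2.000e-02]  (obs o_0=5)
t=1: δ = [2.400e-03, 7.200e-03, 1.800e-03, 1.200e-03, 3.600e-03]  ψ = [2, 2, 1, 1, 2]  (obs o_1=4)
t=2: δ = [7.200e-05, 1.440e-04, 4.320e-04, 5.760e-04, 1.440e-04]  ψ = [1, 1, 1, 1, 1]  (obs o_2=3)
t=3: δ = [8.640e-06, 2.592e-05, 1.152e-05, 1.152e-05, 2.304e-05]  ψ = [2, 2, 3, 3, 3]  (obs o_3=4)
t=4: δ = [5.184e-07, 1.037e-06, 7.776e-07, 6.912e-07, 5.184e-07]  ψ = [1, 1, 1, 4, 1]  (obs o_4=0)
t=5: δ = [4.666e-08, 4.666e-08, 9.331e-08, 2.074e-08, 5.530e-08]  ψ = [2, 2, 1, 1, 3]  (obs o_5=5)
backtrack: best end state = 2; path = [2, 1, 2, 1, 1, 2]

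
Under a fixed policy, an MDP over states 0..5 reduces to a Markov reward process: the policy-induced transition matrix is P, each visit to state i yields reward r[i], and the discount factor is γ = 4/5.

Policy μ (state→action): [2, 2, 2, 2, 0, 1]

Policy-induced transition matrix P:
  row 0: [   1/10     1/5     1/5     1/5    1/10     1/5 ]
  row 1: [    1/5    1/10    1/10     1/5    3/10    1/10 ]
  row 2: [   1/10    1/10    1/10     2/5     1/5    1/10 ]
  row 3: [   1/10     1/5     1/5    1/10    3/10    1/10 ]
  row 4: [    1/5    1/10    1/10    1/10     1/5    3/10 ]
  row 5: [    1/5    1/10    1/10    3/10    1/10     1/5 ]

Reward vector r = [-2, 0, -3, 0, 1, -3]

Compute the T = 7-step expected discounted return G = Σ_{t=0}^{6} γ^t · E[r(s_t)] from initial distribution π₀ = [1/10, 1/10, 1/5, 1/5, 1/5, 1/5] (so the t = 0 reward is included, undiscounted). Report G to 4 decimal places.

G = -4.2043

t=0: π = [0.1000, 0.1000, 0.2000, 0.2000, 0.2000, 0.2000], E[r] = -1.2000, γ^t·E[r] = -1.200000, running G = -1.200000
t=1: π = [0.1500, 0.1300, 0.1300, 0.2200, 0.2000, 0.1700], E[r] = -1.0000, γ^t·E[r] = -0.800000, running G = -2.000000
t=2: π = [0.1500, 0.1370, 0.1370, 0.2010, 0.2030, 0.1720], E[r] = -1.0240, γ^t·E[r] = -0.655360, running G = -2.655360
t=3: π = [0.1512, 0.1351, 0.1351, 0.2042, 0.2016, 0.1728], E[r] = -1.0245, γ^t·E[r] = -0.524544, running G = -3.179904
t=4: π = [0.1510, 0.1355, 0.1355, 0.2037, 0.2015, 0.1727], E[r] = -1.0252, γ^t·E[r] = -0.419901, running G = -3.599805
t=5: π = [0.1510, 0.1355, 0.1355, 0.2039, 0.2016, 0.1727], E[r] = -1.0248, γ^t·E[r] = -0.335813, running G = -3.935618
t=6: π = [0.1510, 0.1355, 0.1355, 0.2038, 0.2016, 0.1727], E[r] = -1.0249, γ^t·E[r] = -0.268659, running G = -4.204277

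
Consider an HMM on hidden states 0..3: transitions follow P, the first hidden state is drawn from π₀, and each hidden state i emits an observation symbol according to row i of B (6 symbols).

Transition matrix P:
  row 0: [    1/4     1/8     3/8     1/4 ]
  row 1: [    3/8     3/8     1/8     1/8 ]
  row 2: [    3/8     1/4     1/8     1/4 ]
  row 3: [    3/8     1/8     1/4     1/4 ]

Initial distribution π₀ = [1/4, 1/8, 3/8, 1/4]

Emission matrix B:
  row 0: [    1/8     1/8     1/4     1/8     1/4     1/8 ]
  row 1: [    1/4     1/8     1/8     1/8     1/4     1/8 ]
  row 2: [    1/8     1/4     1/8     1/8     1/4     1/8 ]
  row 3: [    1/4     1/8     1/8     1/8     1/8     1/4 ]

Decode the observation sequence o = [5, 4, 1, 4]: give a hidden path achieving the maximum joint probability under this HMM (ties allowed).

path = [3, 0, 2, 0]

t=0: δ = [3.125e-02, 1.562e-02, 4.688e-02, 6.250e-02]  (obs o_0=5)
t=1: δ = [5.859e-03, 2.930e-03, 3.906e-03, 1.953e-03]  ψ = [3, 2, 3, 3]  (obs o_1=4)
t=2: δ = [1.831e-04, 1.373e-04, 5.493e-04, 1.831e-04]  ψ = [0, 1, 0, 0]  (obs o_2=1)
t=3: δ = [5.150e-05, 3.433e-05, 1.717e-05, 1.717e-05]  ψ = [2, 2, 0, 2]  (obs o_3=4)
backtrack: best end state = 0; path = [3, 0, 2, 0]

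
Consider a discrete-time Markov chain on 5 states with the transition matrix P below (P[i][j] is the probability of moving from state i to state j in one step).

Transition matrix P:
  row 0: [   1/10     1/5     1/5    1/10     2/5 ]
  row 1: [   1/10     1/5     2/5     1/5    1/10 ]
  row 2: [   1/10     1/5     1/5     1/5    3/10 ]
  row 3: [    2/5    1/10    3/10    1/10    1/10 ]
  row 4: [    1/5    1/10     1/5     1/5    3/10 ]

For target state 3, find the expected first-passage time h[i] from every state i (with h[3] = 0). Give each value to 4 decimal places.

First-step conditioning: h[3] = 0; for i ≠ 3, h[i] = 1 + Σ_k P[i][k]·h[k].
  h[0] = 1 + 1/10·h[0] + 1/5·h[1] + 1/5·h[2] + 2/5·h[4]
  h[1] = 1 + 1/10·h[0] + 1/5·h[1] + 2/5·h[2] + 1/10·h[4]
  h[2] = 1 + 1/10·h[0] + 1/5·h[1] + 1/5·h[2] + 3/10·h[4]
  h[4] = 1 + 1/5·h[0] + 1/10·h[1] + 1/5·h[2] + 3/10·h[4]
Solving the 4×4 linear system over states ≠ 3 gives exactly h = [1335/227, 1210/227, 2425/454, 0, 1225/227] (h[3] = 0 is the target).

h = [5.8811, 5.3304, 5.3414, 0.0000, 5.3965]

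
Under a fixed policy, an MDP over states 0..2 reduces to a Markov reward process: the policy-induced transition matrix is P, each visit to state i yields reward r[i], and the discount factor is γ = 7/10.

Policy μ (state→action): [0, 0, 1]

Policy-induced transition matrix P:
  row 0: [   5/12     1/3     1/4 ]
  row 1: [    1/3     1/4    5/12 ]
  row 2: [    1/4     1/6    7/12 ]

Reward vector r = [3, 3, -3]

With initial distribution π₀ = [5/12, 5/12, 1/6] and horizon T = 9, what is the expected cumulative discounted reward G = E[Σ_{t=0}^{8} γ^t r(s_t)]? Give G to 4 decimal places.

G = 3.1615

t=0: π = [0.4167, 0.4167, 0.1667], E[r] = 2.0000, γ^t·E[r] = 2.000000, running G = 2.000000
t=1: π = [0.3542, 0.2708, 0.3750], E[r] = 0.7500, γ^t·E[r] = 0.525000, running G = 2.525000
t=2: π = [0.3316, 0.2483, 0.4201], E[r] = 0.4792, γ^t·E[r] = 0.234792, running G = 2.759792
t=3: π = [0.3260, 0.2426, 0.4314], E[r] = 0.4115, γ^t·E[r] = 0.141130, running G = 2.900922
t=4: π = [0.3245, 0.2412, 0.4342], E[r] = 0.3945, γ^t·E[r] = 0.094727, running G = 2.995649
t=5: π = [0.3242, 0.2409, 0.4350], E[r] = 0.3903, γ^t·E[r] = 0.065598, running G = 3.061246
t=6: π = [0.3241, 0.2408, 0.4351], E[r] = 0.3892, γ^t·E[r] = 0.045794, running G = 3.107040
t=7: π = [0.3241, 0.2407, 0.4352], E[r] = 0.3890, γ^t·E[r] = 0.032034, running G = 3.139074
t=8: π = [0.3241, 0.2407, 0.4352], E[r] = 0.3889, γ^t·E[r] = 0.022420, running G = 3.161494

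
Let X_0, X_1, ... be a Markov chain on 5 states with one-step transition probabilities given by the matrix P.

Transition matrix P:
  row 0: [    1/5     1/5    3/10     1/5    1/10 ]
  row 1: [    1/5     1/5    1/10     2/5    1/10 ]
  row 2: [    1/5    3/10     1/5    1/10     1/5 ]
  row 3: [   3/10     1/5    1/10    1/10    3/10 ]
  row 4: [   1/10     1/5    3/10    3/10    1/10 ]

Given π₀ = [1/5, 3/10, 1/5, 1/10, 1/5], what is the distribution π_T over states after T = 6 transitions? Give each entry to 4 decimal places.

t=0: π = [0.2000, 0.3000, 0.2000, 0.1000, 0.2000]
t=1: π = [0.1900, 0.2200, 0.2000, 0.2500, 0.1400]
t=2: π = [0.2110, 0.2200, 0.1860, 0.2130, 0.1700]
t=3: π = [0.2043, 0.2186, 0.1948, 0.2211, 0.1612]
t=4: π = [0.2060, 0.2195, 0.1926, 0.2183, 0.1637]
t=5: π = [0.2055, 0.2193, 0.1932, 0.2192, 0.1629]
t=6: π = [0.2056, 0.2193, 0.1930, 0.2189, 0.1632]

π = [0.2056, 0.2193, 0.1930, 0.2189, 0.1632]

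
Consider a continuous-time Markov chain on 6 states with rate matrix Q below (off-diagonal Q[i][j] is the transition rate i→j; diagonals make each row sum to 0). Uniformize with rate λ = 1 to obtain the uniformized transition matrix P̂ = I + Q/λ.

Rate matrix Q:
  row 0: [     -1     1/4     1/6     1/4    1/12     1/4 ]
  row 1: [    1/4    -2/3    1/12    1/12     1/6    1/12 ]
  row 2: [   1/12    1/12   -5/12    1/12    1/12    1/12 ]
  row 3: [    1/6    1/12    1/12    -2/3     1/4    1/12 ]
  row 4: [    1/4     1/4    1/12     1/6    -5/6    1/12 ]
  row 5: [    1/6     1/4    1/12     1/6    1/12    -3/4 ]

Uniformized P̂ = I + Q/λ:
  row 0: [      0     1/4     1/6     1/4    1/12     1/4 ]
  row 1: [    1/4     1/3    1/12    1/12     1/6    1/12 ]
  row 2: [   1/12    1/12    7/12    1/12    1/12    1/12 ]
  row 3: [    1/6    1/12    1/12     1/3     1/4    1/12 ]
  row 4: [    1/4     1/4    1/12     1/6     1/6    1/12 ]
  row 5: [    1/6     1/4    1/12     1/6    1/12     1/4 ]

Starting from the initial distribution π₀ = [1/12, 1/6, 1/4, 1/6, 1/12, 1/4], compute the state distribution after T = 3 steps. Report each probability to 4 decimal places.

π = [0.1530, 0.2041, 0.1977, 0.1742, 0.1406, 0.1304]

t=0: π = [0.0833, 0.1667, 0.2500, 0.1667, 0.0833, 0.2500]
t=1: π = [0.1528, 0.1944, 0.2153, 0.1667, 0.1319, 0.1389]
t=2: π = [0.1505, 0.2025, 0.2037, 0.1730, 0.1383, 0.1319]
t=3: π = [0.1530, 0.2041, 0.1977, 0.1742, 0.1406, 0.1304]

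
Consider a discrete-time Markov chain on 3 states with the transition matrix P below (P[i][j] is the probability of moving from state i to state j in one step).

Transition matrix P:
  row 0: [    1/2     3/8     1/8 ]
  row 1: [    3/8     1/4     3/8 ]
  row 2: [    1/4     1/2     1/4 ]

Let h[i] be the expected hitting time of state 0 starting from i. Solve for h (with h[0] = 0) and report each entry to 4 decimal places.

First-step conditioning: h[0] = 0; for i ≠ 0, h[i] = 1 + Σ_k P[i][k]·h[k].
  h[1] = 1 + 1/4·h[1] + 3/8·h[2]
  h[2] = 1 + 1/2·h[1] + 1/4·h[2]
Solving the 2×2 linear system over states ≠ 0 gives exactly h = [0, 3, 10/3] (h[0] = 0 is the target).

h = [0.0000, 3.0000, 3.3333]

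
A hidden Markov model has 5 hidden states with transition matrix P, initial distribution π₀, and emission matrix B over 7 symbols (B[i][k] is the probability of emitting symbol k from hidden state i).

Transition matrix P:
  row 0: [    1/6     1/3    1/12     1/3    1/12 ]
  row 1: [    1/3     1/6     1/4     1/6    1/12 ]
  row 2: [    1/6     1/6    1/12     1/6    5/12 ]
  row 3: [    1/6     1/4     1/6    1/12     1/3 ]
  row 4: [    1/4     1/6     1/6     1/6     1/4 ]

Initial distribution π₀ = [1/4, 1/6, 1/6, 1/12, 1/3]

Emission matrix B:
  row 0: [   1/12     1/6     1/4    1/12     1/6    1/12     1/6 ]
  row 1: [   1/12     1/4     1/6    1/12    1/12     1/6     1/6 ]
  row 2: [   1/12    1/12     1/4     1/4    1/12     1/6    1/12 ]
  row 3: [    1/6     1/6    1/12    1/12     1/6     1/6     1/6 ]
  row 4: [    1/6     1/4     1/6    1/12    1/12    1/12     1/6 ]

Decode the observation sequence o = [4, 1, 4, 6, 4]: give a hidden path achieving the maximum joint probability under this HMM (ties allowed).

t=0: δ = [4.167e-02, 1.389e-02, 1.389e-02, 1.389e-02, 2.778e-02]  (obs o_0=4)
t=1: δ = [1.157e-03, 3.472e-03, 3.858e-04, 2.315e-03, 1.736e-03]  ψ = [0, 0, 4, 0, 4]  (obs o_1=1)
t=2: δ = [1.929e-04, 4.823e-05, 7.234e-05, 9.645e-05, 6.430e-05]  ψ = [1, 1, 1, 1, 3]  (obs o_2=4)
t=3: δ = [5.358e-06, 1.072e-05, 1.340e-06, 1.072e-05, 5.358e-06]  ψ = [0, 0, 0, 0, 3]  (obs o_3=6)
t=4: δ = [5.954e-07, 2.233e-07, 2.233e-07, 2.977e-07, 2.977e-07]  ψ = [1, 3, 1, 0, 3]  (obs o_4=4)
backtrack: best end state = 0; path = [0, 1, 0, 1, 0]

path = [0, 1, 0, 1, 0]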